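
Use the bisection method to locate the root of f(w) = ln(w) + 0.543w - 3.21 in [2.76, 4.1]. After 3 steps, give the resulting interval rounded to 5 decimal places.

[3.43000, 3.59750]

f(2.760000) = -0.696089, f(4.100000) = 0.427287 (opposite signs)
step 1: m = 3.430000, f(m) = -0.114950 < 0 → root in [3.430000, 4.100000]
step 2: m = 3.765000, f(m) = 0.160143 > 0 → root in [3.430000, 3.765000]
step 3: m = 3.597500, f(m) = 0.023682 > 0 → root in [3.430000, 3.597500]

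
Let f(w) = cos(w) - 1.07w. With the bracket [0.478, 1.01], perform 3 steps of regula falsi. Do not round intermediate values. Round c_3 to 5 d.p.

False-position update: c = (a·f(b) − b·f(a))/(f(b) − f(a)); replace the endpoint whose sign matches f(c).
f(0.478000) = 0.376457, f(1.010000) = -0.548839
step 1: c = 0.694444, f(c) = 0.025354 > 0 → new bracket [0.694444, 1.010000]
step 2: c = 0.708378, f(c) = 0.001454 > 0 → new bracket [0.708378, 1.010000]
step 3: c = 0.709175, f(c) = 0.000083 > 0 → new bracket [0.709175, 1.010000]

0.70917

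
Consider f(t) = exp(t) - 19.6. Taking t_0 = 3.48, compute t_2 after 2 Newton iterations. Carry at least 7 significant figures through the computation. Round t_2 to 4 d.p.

2.9812

f'(t) = exp(t)
t_0 = 3.480000: f = 12.859722, f' = 32.459722 → t_1 = 3.480000 - (12.859722)/(32.459722) = 3.083825
t_1 = 3.083825: f = 2.241793, f' = 21.841793 → t_2 = 3.083825 - (2.241793)/(21.841793) = 2.981187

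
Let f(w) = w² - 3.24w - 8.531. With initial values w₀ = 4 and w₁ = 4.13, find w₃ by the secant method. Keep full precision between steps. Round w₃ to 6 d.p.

4.937480

f(w_0) = -5.491000, f(w_1) = -4.855300
w_2 = 4.130000 - (-4.855300)·(4.130000 - 4.000000)/(-4.855300 - (-5.491000)) = 5.122904; f(w_2) = 1.114936
w_3 = 5.122904 - (1.114936)·(5.122904 - 4.130000)/(1.114936 - (-4.855300)) = 4.937480; f(w_3) = -0.149726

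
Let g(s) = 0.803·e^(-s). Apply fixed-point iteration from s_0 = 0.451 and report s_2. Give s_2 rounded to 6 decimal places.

0.481473

s_1 = g(0.451000) = 0.511504
s_2 = g(0.511504) = 0.481473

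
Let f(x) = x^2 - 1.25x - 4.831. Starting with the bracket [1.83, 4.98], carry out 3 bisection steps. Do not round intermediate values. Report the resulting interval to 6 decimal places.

f(1.830000) = -3.769600, f(4.980000) = 13.744400 (opposite signs)
step 1: m = 3.405000, f(m) = 2.506775 > 0 → root in [1.830000, 3.405000]
step 2: m = 2.617500, f(m) = -1.251569 < 0 → root in [2.617500, 3.405000]
step 3: m = 3.011250, f(m) = 0.472564 > 0 → root in [2.617500, 3.011250]

[2.617500, 3.011250]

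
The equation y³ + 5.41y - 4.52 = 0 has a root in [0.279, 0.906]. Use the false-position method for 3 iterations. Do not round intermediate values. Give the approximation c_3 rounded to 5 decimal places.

0.75566

False-position update: c = (a·f(b) − b·f(a))/(f(b) − f(a)); replace the endpoint whose sign matches f(c).
f(0.279000) = -2.988892, f(0.906000) = 1.125137
step 1: c = 0.734523, f(c) = -0.149937 < 0 → new bracket [0.734523, 0.906000]
step 2: c = 0.754687, f(c) = -0.007308 < 0 → new bracket [0.754687, 0.906000]
step 3: c = 0.755664, f(c) = -0.000355 < 0 → new bracket [0.755664, 0.906000]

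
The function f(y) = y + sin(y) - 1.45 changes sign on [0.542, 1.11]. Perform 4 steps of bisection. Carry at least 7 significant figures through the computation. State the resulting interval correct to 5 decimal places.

[0.75500, 0.79050]

f(0.542000) = -0.392150, f(1.110000) = 0.555699 (opposite signs)
step 1: m = 0.826000, f(m) = 0.111226 > 0 → root in [0.542000, 0.826000]
step 2: m = 0.684000, f(m) = -0.134102 < 0 → root in [0.684000, 0.826000]
step 3: m = 0.755000, f(m) = -0.009711 < 0 → root in [0.755000, 0.826000]
step 4: m = 0.790500, f(m) = 0.051205 > 0 → root in [0.755000, 0.790500]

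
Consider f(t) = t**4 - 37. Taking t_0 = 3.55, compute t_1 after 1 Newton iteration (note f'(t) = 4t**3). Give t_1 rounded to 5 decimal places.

t_0 = 3.550000: f = 121.823006, f' = 178.955500 → t_1 = 3.550000 - (121.823006)/(178.955500) = 2.869255

2.86926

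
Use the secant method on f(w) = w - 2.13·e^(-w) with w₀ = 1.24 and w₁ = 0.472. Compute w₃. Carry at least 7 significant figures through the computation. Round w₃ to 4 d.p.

0.8853

f(w_0) = 0.623612, f(w_1) = -0.856595
w_2 = 0.472000 - (-0.856595)·(0.472000 - 1.240000)/(-0.856595 - (0.623612)) = 0.916441; f(w_2) = 0.064570
w_3 = 0.916441 - (0.064570)·(0.916441 - 0.472000)/(0.064570 - (-0.856595)) = 0.885288; f(w_3) = 0.006460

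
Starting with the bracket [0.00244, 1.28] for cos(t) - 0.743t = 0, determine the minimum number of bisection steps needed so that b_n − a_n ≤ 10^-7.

24

Initial width b − a = 1.28 − 0.00244 = 1.277560.
After n steps the width is (b−a)/2^n; need (b−a)/2^n ≤ 10^-7.
So n ≥ log₂(1.277560/10^-7) = log₂(12775600.0000) ≈ 23.6069.
Hence n = 24.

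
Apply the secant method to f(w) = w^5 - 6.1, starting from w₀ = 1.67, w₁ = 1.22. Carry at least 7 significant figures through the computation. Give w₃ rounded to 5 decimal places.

f(w_0) = 6.889199, f(w_1) = -3.397292
w_2 = 1.220000 - (-3.397292)·(1.220000 - 1.670000)/(-3.397292 - (6.889199)) = 1.368620; f(w_2) = -1.298080
w_3 = 1.368620 - (-1.298080)·(1.368620 - 1.220000)/(-1.298080 - (-3.397292)) = 1.460522; f(w_3) = 0.545697

1.46052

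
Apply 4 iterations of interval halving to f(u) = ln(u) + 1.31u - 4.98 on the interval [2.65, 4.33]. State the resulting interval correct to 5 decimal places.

f(2.650000) = -0.533940, f(4.330000) = 2.157868 (opposite signs)
step 1: m = 3.490000, f(m) = 0.841802 > 0 → root in [2.650000, 3.490000]
step 2: m = 3.070000, f(m) = 0.163378 > 0 → root in [2.650000, 3.070000]
step 3: m = 2.860000, f(m) = -0.182578 < 0 → root in [2.860000, 3.070000]
step 4: m = 2.965000, f(m) = -0.008973 < 0 → root in [2.965000, 3.070000]

[2.96500, 3.07000]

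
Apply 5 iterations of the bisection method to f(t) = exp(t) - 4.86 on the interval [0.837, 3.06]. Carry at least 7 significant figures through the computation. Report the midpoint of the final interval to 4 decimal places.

f(0.837000) = -2.550572, f(3.060000) = 16.467557 (opposite signs)
step 1: m = 1.948500, f(m) = 2.158152 > 0 → root in [0.837000, 1.948500]
step 2: m = 1.392750, f(m) = -0.834094 < 0 → root in [1.392750, 1.948500]
step 3: m = 1.670625, f(m) = 0.455489 > 0 → root in [1.392750, 1.670625]
step 4: m = 1.531687, f(m) = -0.234023 < 0 → root in [1.531687, 1.670625]
step 5: m = 1.601156, f(m) = 0.098763 > 0 → root in [1.531687, 1.601156]
Midpoint of [1.531687, 1.601156] = 1.566422

1.5664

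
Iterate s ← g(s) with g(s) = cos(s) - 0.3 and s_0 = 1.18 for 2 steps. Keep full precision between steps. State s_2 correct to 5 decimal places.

s_1 = g(1.180000) = 0.080925
s_2 = g(0.080925) = 0.696727

0.69673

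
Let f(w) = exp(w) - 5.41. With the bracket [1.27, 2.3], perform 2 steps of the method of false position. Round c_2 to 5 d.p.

1.65438

f(1.270000) = -1.849147, f(2.300000) = 4.564182
step 1: c = 1.566979, f(c) = -0.617853 < 0 → new bracket [1.566979, 2.300000]
step 2: c = 1.654377, f(c) = -0.180182 < 0 → new bracket [1.654377, 2.300000]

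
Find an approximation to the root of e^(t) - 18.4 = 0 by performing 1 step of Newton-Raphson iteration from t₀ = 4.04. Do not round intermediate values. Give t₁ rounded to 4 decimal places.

3.3638

f'(t) = e^(t)
t_0 = 4.040000: f = 38.426343, f' = 56.826343 → t_1 = 4.040000 - (38.426343)/(56.826343) = 3.363793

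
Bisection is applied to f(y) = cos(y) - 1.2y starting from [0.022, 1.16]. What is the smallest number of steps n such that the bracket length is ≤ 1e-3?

11

Initial width b − a = 1.16 − 0.022 = 1.138000.
After n steps the width is (b−a)/2^n; need (b−a)/2^n ≤ 1e-3.
So n ≥ log₂(1.138000/1e-3) = log₂(1138.0000) ≈ 10.1523.
Hence n = 11.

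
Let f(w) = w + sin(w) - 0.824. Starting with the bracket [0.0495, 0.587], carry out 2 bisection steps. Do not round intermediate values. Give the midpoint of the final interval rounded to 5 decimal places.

f(0.049500) = -0.725020, f(0.587000) = 0.316866 (opposite signs)
step 1: m = 0.318250, f(m) = -0.192845 < 0 → root in [0.318250, 0.587000]
step 2: m = 0.452625, f(m) = 0.065953 > 0 → root in [0.318250, 0.452625]
Midpoint of [0.318250, 0.452625] = 0.385437

0.38544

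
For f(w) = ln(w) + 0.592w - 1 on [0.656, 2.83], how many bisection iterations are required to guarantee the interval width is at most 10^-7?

Initial width b − a = 2.83 − 0.656 = 2.174000.
After n steps the width is (b−a)/2^n; need (b−a)/2^n ≤ 10^-7.
So n ≥ log₂(2.174000/10^-7) = log₂(21740000.0000) ≈ 24.3738.
Hence n = 25.

25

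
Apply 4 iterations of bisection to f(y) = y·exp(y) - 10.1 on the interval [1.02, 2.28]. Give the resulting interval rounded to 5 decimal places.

f(1.020000) = -7.271341, f(2.280000) = 12.190831 (opposite signs)
step 1: m = 1.650000, f(m) = -1.508483 < 0 → root in [1.650000, 2.280000]
step 2: m = 1.965000, f(m) = 3.920103 > 0 → root in [1.650000, 1.965000]
step 3: m = 1.807500, f(m) = 0.917057 > 0 → root in [1.650000, 1.807500]
step 4: m = 1.728750, f(m) = -0.360901 < 0 → root in [1.728750, 1.807500]

[1.72875, 1.80750]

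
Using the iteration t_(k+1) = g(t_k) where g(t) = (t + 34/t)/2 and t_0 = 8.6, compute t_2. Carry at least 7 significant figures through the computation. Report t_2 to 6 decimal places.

t_1 = g(8.600000) = 6.276744
t_2 = g(6.276744) = 5.846783

5.846783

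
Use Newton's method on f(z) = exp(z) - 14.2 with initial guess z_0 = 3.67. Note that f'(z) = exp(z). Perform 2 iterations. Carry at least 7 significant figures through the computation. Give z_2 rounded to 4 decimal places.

Newton update: z ← z − f(z)/f'(z).
z_0 = 3.670000: f = 25.051906, f' = 39.251906 → z_1 = 3.670000 - (25.051906)/(39.251906) = 3.031766
z_1 = 3.031766: f = 6.533814, f' = 20.733814 → z_2 = 3.031766 - (6.533814)/(20.733814) = 2.716637

2.7166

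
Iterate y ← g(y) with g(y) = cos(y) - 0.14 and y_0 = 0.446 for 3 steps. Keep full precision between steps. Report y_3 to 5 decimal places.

0.69463

y_1 = g(0.446000) = 0.762180
y_2 = g(0.762180) = 0.583333
y_3 = g(0.583333) = 0.694632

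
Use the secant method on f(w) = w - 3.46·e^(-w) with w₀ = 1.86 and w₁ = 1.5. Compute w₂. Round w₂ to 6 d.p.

f(w_0) = 1.321373, f(w_1) = 0.727970
w_2 = 1.500000 - (0.727970)·(1.500000 - 1.860000)/(0.727970 - (1.321373)) = 1.058362; f(w_2) = -0.142339

1.058362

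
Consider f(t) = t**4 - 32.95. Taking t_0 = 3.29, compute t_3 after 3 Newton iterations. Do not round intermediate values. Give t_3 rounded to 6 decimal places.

f'(t) = 4t**3
t_0 = 3.290000: f = 84.211141, f' = 142.445156 → t_1 = 3.290000 - (84.211141)/(142.445156) = 2.698817
t_1 = 2.698817: f = 20.101029, f' = 78.628565 → t_2 = 2.698817 - (20.101029)/(78.628565) = 2.443172
t_2 = 2.443172: f = 2.680012, f' = 58.334029 → t_3 = 2.443172 - (2.680012)/(58.334029) = 2.397229

2.397229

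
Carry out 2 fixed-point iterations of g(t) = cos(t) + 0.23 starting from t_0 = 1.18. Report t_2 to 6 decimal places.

1.049118

t_1 = g(1.180000) = 0.610925
t_2 = g(0.610925) = 1.049118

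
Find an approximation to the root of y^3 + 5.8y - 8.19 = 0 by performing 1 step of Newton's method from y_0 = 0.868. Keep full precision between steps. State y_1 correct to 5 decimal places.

1.17837

f'(y) = 3y^2 + 5.8
y_0 = 0.868000: f = -2.501628, f' = 8.060272 → y_1 = 0.868000 - (-2.501628)/(8.060272) = 1.178365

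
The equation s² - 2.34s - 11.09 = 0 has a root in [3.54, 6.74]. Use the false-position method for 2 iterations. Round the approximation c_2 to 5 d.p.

f(3.540000) = -6.842000, f(6.740000) = 18.566000
step 1: c = 4.401713, f(c) = -2.014932 < 0 → new bracket [4.401713, 6.740000]
step 2: c = 4.630638, f(c) = -0.482886 < 0 → new bracket [4.630638, 6.740000]

4.63064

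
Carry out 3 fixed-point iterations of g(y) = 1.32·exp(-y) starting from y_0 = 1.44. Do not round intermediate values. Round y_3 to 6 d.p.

0.502648

y_1 = g(1.440000) = 0.312745
y_2 = g(0.312745) = 0.965496
y_3 = g(0.965496) = 0.502648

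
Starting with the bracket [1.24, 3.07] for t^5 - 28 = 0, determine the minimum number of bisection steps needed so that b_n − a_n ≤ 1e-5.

18

Initial width b − a = 3.07 − 1.24 = 1.830000.
After n steps the width is (b−a)/2^n; need (b−a)/2^n ≤ 1e-5.
So n ≥ log₂(1.830000/1e-5) = log₂(183000.0000) ≈ 17.4815.
Hence n = 18.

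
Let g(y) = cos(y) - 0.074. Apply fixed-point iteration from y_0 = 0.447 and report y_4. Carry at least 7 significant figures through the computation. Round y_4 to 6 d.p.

y_1 = g(0.447000) = 0.827748
y_2 = g(0.827748) = 0.602536
y_3 = g(0.602536) = 0.749901
y_4 = g(0.749901) = 0.657756

0.657756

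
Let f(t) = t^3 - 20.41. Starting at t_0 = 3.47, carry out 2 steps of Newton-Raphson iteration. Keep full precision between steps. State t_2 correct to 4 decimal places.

f'(t) = 3t^2
t_0 = 3.470000: f = 21.371923, f' = 36.122700 → t_1 = 3.470000 - (21.371923)/(36.122700) = 2.878352
t_1 = 2.878352: f = 3.436888, f' = 24.854731 → t_2 = 2.878352 - (3.436888)/(24.854731) = 2.740073

2.7401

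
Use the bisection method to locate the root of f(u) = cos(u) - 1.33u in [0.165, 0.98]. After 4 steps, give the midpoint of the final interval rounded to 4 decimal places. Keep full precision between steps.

f(0.165000) = 0.766968, f(0.980000) = -0.746377 (opposite signs)
step 1: m = 0.572500, f(m) = 0.079124 > 0 → root in [0.572500, 0.980000]
step 2: m = 0.776250, f(m) = -0.318867 < 0 → root in [0.572500, 0.776250]
step 3: m = 0.674375, f(m) = -0.115821 < 0 → root in [0.572500, 0.674375]
step 4: m = 0.623437, f(m) = -0.017296 < 0 → root in [0.572500, 0.623437]
Midpoint of [0.572500, 0.623437] = 0.597969

0.5980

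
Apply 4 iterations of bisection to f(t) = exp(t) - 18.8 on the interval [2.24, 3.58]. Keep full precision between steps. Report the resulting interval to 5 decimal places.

f(2.240000) = -9.406669, f(3.580000) = 17.073541 (opposite signs)
step 1: m = 2.910000, f(m) = -0.443201 < 0 → root in [2.910000, 3.580000]
step 2: m = 3.245000, f(m) = 6.861710 > 0 → root in [2.910000, 3.245000]
step 3: m = 3.077500, f(m) = 2.904074 > 0 → root in [2.910000, 3.077500]
step 4: m = 2.993750, f(m) = 1.160394 > 0 → root in [2.910000, 2.993750]

[2.91000, 2.99375]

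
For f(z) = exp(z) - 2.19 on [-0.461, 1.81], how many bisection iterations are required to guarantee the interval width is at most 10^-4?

Initial width b − a = 1.81 − -0.461 = 2.271000.
After n steps the width is (b−a)/2^n; need (b−a)/2^n ≤ 10^-4.
So n ≥ log₂(2.271000/10^-4) = log₂(22710.0000) ≈ 14.4710.
Hence n = 15.

15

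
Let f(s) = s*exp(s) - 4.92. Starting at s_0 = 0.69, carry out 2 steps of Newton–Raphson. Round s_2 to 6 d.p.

f'(s) = (s+1)*exp(s)
s_0 = 0.690000: f = -3.544336, f' = 3.369379 → s_1 = 0.690000 - (-3.544336)/(3.369379) = 1.741926
s_1 = 1.741926: f = 5.023477, f' = 15.651802 → s_2 = 1.741926 - (5.023477)/(15.651802) = 1.420974

1.420974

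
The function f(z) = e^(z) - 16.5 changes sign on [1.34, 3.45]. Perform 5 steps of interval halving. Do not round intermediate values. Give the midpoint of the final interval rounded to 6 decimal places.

2.823594

f(1.340000) = -12.680956, f(3.450000) = 15.000392 (opposite signs)
step 1: m = 2.395000, f(m) = -5.531802 < 0 → root in [2.395000, 3.450000]
step 2: m = 2.922500, f(m) = 2.087699 > 0 → root in [2.395000, 2.922500]
step 3: m = 2.658750, f(m) = -2.221570 < 0 → root in [2.658750, 2.922500]
step 4: m = 2.790625, f(m) = -0.208801 < 0 → root in [2.790625, 2.922500]
step 5: m = 2.856563, f(m) = 0.901606 > 0 → root in [2.790625, 2.856563]
Midpoint of [2.790625, 2.856563] = 2.823594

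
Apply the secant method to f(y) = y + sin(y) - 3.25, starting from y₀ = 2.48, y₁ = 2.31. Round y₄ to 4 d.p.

4.2014

Secant update: y_(k+1) = y_k − f(y_k)·(y_k − y_(k-1))/(f(y_k) − f(y_(k-1))).
f(y_0) = -0.155626, f(y_1) = -0.200995
y_2 = 2.310000 - (-0.200995)·(2.310000 - 2.480000)/(-0.200995 - (-0.155626)) = 3.063138; f(y_2) = -0.108488
y_3 = 3.063138 - (-0.108488)·(3.063138 - 2.310000)/(-0.108488 - (-0.200995)) = 3.946383; f(y_3) = -0.024302
y_4 = 3.946383 - (-0.024302)·(3.946383 - 3.063138)/(-0.024302 - (-0.108488)) = 4.201354; f(y_4) = 0.079115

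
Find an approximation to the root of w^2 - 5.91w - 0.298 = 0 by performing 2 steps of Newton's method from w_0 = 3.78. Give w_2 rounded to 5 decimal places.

6.66480

f'(w) = 2w - 5.91
w_0 = 3.780000: f = -8.349400, f' = 1.650000 → w_1 = 3.780000 - (-8.349400)/(1.650000) = 8.840242
w_1 = 8.840242: f = 25.606053, f' = 11.770485 → w_2 = 8.840242 - (25.606053)/(11.770485) = 6.664796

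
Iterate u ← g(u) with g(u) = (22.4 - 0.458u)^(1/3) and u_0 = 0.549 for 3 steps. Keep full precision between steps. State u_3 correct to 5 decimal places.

u_1 = g(0.549000) = 2.808332
u_2 = g(2.808332) = 2.763898
u_3 = g(2.763898) = 2.764786

2.76479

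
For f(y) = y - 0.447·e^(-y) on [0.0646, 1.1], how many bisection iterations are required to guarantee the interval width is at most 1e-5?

Initial width b − a = 1.1 − 0.0646 = 1.035400.
After n steps the width is (b−a)/2^n; need (b−a)/2^n ≤ 1e-5.
So n ≥ log₂(1.035400/1e-5) = log₂(103540.0000) ≈ 16.6598.
Hence n = 17.

17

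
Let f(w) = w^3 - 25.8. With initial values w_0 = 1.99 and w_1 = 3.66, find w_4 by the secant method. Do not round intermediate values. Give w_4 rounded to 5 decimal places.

2.95925

Secant update: w_(k+1) = w_k − f(w_k)·(w_k − w_(k-1))/(f(w_k) − f(w_(k-1))).
f(w_0) = -17.919401, f(w_1) = 23.227896
w_2 = 3.660000 - (23.227896)·(3.660000 - 1.990000)/(23.227896 - (-17.919401)) = 2.717275; f(w_2) = -5.736774
w_3 = 2.717275 - (-5.736774)·(2.717275 - 3.660000)/(-5.736774 - (23.227896)) = 2.903992; f(w_3) = -1.310140
w_4 = 2.903992 - (-1.310140)·(2.903992 - 2.717275)/(-1.310140 - (-5.736774)) = 2.959254; f(w_4) = 0.114741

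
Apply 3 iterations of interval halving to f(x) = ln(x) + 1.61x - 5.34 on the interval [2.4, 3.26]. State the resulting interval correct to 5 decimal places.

[2.61500, 2.72250]

f(2.400000) = -0.600531, f(3.260000) = 1.090327 (opposite signs)
step 1: m = 2.830000, f(m) = 0.256577 > 0 → root in [2.400000, 2.830000]
step 2: m = 2.615000, f(m) = -0.168586 < 0 → root in [2.615000, 2.830000]
step 3: m = 2.722500, f(m) = 0.044776 > 0 → root in [2.615000, 2.722500]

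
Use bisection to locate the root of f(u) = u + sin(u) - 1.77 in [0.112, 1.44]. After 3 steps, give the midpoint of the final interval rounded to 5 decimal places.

f(0.112000) = -1.546234, f(1.440000) = 0.661458 (opposite signs)
step 1: m = 0.776000, f(m) = -0.293570 < 0 → root in [0.776000, 1.440000]
step 2: m = 1.108000, f(m) = 0.232808 > 0 → root in [0.776000, 1.108000]
step 3: m = 0.942000, f(m) = -0.019264 < 0 → root in [0.942000, 1.108000]
Midpoint of [0.942000, 1.108000] = 1.025000

1.02500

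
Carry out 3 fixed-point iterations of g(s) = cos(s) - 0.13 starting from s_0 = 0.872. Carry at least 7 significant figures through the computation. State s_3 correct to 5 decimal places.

0.60771

s_1 = g(0.872000) = 0.513297
s_2 = g(0.513297) = 0.741130
s_3 = g(0.741130) = 0.607706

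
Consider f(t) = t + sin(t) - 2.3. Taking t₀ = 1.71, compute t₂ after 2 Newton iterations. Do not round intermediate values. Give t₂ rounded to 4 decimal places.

1.3265

f'(t) = 1 + cos(t)
t_0 = 1.710000: f = 0.400327, f' = 0.861245 → t_1 = 1.710000 - (0.400327)/(0.861245) = 1.245177
t_1 = 1.245177: f = -0.107370, f' = 1.319896 → t_2 = 1.245177 - (-0.107370)/(1.319896) = 1.326524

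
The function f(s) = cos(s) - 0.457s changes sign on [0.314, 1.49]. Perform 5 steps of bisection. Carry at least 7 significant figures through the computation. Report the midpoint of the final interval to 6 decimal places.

1.067375

f(0.314000) = 0.807608, f(1.490000) = -0.600222 (opposite signs)
step 1: m = 0.902000, f(m) = 0.207828 > 0 → root in [0.902000, 1.490000]
step 2: m = 1.196000, f(m) = -0.180489 < 0 → root in [0.902000, 1.196000]
step 3: m = 1.049000, f(m) = 0.019045 > 0 → root in [1.049000, 1.196000]
step 4: m = 1.122500, f(m) = -0.079552 < 0 → root in [1.049000, 1.122500]
step 5: m = 1.085750, f(m) = -0.029938 < 0 → root in [1.049000, 1.085750]
Midpoint of [1.049000, 1.085750] = 1.067375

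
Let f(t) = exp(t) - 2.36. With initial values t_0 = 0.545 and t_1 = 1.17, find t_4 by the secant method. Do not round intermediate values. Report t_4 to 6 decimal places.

f(t_0) = -0.635392, f(t_1) = 0.861993
t_2 = 1.170000 - (0.861993)·(1.170000 - 0.545000)/(0.861993 - (-0.635392)) = 0.810209; f(t_2) = -0.111622
t_3 = 0.810209 - (-0.111622)·(0.810209 - 1.170000)/(-0.111622 - (0.861993)) = 0.851458; f(t_3) = -0.016939
t_4 = 0.851458 - (-0.016939)·(0.851458 - 0.810209)/(-0.016939 - (-0.111622)) = 0.858838; f(t_4) = 0.000416

0.858838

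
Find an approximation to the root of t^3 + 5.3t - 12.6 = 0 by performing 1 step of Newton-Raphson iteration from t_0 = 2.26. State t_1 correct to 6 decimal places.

Newton update: t ← t − f(t)/f'(t).
f'(t) = 3t^2 + 5.3
t_0 = 2.260000: f = 10.921176, f' = 20.622800 → t_1 = 2.260000 - (10.921176)/(20.622800) = 1.730432

1.730432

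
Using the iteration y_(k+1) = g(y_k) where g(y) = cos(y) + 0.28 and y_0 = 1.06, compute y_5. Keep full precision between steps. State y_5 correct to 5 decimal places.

y_1 = g(1.060000) = 0.768872
y_2 = g(0.768872) = 0.998695
y_3 = g(0.998695) = 0.821400
y_4 = g(0.821400) = 0.961197
y_5 = g(0.961197) = 0.852539

0.85254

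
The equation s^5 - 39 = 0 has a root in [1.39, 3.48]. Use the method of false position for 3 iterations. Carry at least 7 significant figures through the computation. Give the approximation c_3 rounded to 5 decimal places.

f(1.390000) = -33.811116, f(3.480000) = 471.383023
step 1: c = 1.529877, f(c) = -30.619246 < 0 → new bracket [1.529877, 3.480000]
step 2: c = 1.648824, f(c) = -26.813724 < 0 → new bracket [1.648824, 3.480000]
step 3: c = 1.747380, f(c) = -22.709393 < 0 → new bracket [1.747380, 3.480000]

1.74738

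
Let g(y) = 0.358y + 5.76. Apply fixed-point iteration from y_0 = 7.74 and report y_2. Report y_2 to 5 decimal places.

y_1 = g(7.740000) = 8.530920
y_2 = g(8.530920) = 8.814069

8.81407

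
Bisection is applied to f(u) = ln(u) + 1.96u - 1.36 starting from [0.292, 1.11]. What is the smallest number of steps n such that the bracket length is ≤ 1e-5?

Initial width b − a = 1.11 − 0.292 = 0.818000.
After n steps the width is (b−a)/2^n; need (b−a)/2^n ≤ 1e-5.
So n ≥ log₂(0.818000/1e-5) = log₂(81800.0000) ≈ 16.3198.
Hence n = 17.

17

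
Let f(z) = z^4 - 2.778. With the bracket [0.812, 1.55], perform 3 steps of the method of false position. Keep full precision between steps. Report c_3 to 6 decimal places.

1.279830

f(0.812000) = -2.343265, f(1.550000) = 2.994006
step 1: c = 1.136010, f(c) = -1.112561 < 0 → new bracket [1.136010, 1.550000]
step 2: c = 1.248169, f(c) = -0.350865 < 0 → new bracket [1.248169, 1.550000]
step 3: c = 1.279830, f(c) = -0.095069 < 0 → new bracket [1.279830, 1.550000]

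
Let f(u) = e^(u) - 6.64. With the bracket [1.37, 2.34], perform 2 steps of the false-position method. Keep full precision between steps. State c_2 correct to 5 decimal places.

f(1.370000) = -2.704649, f(2.340000) = 3.741237
step 1: c = 1.777005, f(c) = -0.727875 < 0 → new bracket [1.777005, 2.340000]
step 2: c = 1.868699, f(c) = -0.160139 < 0 → new bracket [1.868699, 2.340000]

1.86870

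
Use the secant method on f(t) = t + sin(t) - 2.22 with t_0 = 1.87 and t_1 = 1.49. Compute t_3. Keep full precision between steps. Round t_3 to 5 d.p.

1.27270

Secant update: t_(k+1) = t_k − f(t_k)·(t_k − t_(k-1))/(f(t_k) − f(t_(k-1))).
f(t_0) = 0.605572, f(t_1) = 0.266738
t_2 = 1.490000 - (0.266738)·(1.490000 - 1.870000)/(0.266738 - (0.605572)) = 1.190855; f(t_2) = -0.100458
t_3 = 1.190855 - (-0.100458)·(1.190855 - 1.490000)/(-0.100458 - (0.266738)) = 1.272696; f(t_3) = 0.008592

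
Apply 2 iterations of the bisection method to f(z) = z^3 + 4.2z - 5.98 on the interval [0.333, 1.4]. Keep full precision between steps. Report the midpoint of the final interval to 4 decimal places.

f(0.333000) = -4.544474, f(1.400000) = 2.644000 (opposite signs)
step 1: m = 0.866500, f(m) = -1.690113 < 0 → root in [0.866500, 1.400000]
step 2: m = 1.133250, f(m) = 0.235033 > 0 → root in [0.866500, 1.133250]
Midpoint of [0.866500, 1.133250] = 0.999875

0.9999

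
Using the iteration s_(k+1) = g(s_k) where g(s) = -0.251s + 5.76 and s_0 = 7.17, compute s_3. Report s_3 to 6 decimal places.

4.563745

s_1 = g(7.170000) = 3.960330
s_2 = g(3.960330) = 4.765957
s_3 = g(4.765957) = 4.563745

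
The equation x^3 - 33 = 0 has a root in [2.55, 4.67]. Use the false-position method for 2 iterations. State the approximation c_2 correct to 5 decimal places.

3.11850

f(2.550000) = -16.418625, f(4.670000) = 68.847563
step 1: c = 2.958221, f(c) = -7.112385 < 0 → new bracket [2.958221, 4.670000]
step 2: c = 3.118501, f(c) = -2.672426 < 0 → new bracket [3.118501, 4.670000]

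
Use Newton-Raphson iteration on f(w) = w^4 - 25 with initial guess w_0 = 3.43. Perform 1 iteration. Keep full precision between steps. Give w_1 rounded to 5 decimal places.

2.72738

f'(w) = 4w^3
w_0 = 3.430000: f = 113.412872, f' = 161.414428 → w_1 = 3.430000 - (113.412872)/(161.414428) = 2.727381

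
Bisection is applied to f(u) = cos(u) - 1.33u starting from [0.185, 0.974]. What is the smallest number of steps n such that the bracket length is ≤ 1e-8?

Initial width b − a = 0.974 − 0.185 = 0.789000.
After n steps the width is (b−a)/2^n; need (b−a)/2^n ≤ 1e-8.
So n ≥ log₂(0.789000/1e-8) = log₂(78900000.0000) ≈ 26.2335.
Hence n = 27.

27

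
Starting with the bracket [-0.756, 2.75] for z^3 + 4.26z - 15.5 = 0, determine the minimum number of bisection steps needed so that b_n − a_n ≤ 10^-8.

29

Initial width b − a = 2.75 − -0.756 = 3.506000.
After n steps the width is (b−a)/2^n; need (b−a)/2^n ≤ 10^-8.
So n ≥ log₂(3.506000/10^-8) = log₂(350600000.0000) ≈ 28.3853.
Hence n = 29.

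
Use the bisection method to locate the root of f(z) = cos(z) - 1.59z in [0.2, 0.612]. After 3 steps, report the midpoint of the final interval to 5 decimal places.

0.53475

f(0.200000) = 0.662067, f(0.612000) = -0.154579 (opposite signs)
step 1: m = 0.406000, f(m) = 0.273168 > 0 → root in [0.406000, 0.612000]
step 2: m = 0.509000, f(m) = 0.063922 > 0 → root in [0.509000, 0.612000]
step 3: m = 0.560500, f(m) = -0.044206 < 0 → root in [0.509000, 0.560500]
Midpoint of [0.509000, 0.560500] = 0.534750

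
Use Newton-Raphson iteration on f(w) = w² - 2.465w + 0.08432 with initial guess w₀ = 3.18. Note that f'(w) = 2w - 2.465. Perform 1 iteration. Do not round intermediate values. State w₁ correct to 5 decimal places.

w_0 = 3.180000: f = 2.358020, f' = 3.895000 → w_1 = 3.180000 - (2.358020)/(3.895000) = 2.574603

2.57460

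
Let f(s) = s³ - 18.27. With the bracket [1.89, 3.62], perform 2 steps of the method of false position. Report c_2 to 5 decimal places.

2.55480

False-position update: c = (a·f(b) − b·f(a))/(f(b) − f(a)); replace the endpoint whose sign matches f(c).
f(1.890000) = -11.518731, f(3.620000) = 29.167928
step 1: c = 2.379777, f(c) = -4.792511 < 0 → new bracket [2.379777, 3.620000]
step 2: c = 2.554798, f(c) = -1.594850 < 0 → new bracket [2.554798, 3.620000]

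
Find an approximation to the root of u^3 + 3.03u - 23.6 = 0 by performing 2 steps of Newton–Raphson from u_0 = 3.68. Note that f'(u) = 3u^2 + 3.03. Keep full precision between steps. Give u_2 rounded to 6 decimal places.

u_0 = 3.680000: f = 37.386432, f' = 43.657200 → u_1 = 3.680000 - (37.386432)/(43.657200) = 2.823637
u_1 = 2.823637: f = 7.468256, f' = 26.948769 → u_2 = 2.823637 - (7.468256)/(26.948769) = 2.546509

2.546509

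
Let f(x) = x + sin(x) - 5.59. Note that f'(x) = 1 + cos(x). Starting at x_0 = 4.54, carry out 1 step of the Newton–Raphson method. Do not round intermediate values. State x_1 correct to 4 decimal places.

6.9966

x_0 = 4.540000: f = -2.035178, f' = 0.828464 → x_1 = 4.540000 - (-2.035178)/(0.828464) = 6.996569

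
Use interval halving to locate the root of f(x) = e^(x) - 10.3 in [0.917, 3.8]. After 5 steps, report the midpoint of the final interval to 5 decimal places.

f(0.917000) = -7.798226, f(3.800000) = 34.401184 (opposite signs)
step 1: m = 2.358500, f(m) = 0.275077 > 0 → root in [0.917000, 2.358500]
step 2: m = 1.637750, f(m) = -5.156417 < 0 → root in [1.637750, 2.358500]
step 3: m = 1.998125, f(m) = -2.924785 < 0 → root in [1.998125, 2.358500]
step 4: m = 2.178312, f(m) = -1.468609 < 0 → root in [2.178312, 2.358500]
step 5: m = 2.268406, f(m) = -0.636013 < 0 → root in [2.268406, 2.358500]
Midpoint of [2.268406, 2.358500] = 2.313453

2.31345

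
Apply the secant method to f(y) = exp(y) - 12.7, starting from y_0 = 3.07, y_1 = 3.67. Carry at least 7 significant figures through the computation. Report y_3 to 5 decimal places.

f(y_0) = 8.841903, f(y_1) = 26.551906
y_2 = 3.670000 - (26.551906)·(3.670000 - 3.070000)/(26.551906 - (8.841903)) = 2.770444; f(y_2) = 3.265718
y_3 = 2.770444 - (3.265718)·(2.770444 - 3.670000)/(3.265718 - (26.551906)) = 2.644288; f(y_3) = 1.373416

2.64429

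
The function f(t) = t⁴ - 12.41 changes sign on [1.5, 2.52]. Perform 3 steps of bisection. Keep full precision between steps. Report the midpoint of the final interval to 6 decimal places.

1.818750

f(1.500000) = -7.347500, f(2.520000) = 27.917580 (opposite signs)
step 1: m = 2.010000, f(m) = 3.912408 > 0 → root in [1.500000, 2.010000]
step 2: m = 1.755000, f(m) = -2.923446 < 0 → root in [1.755000, 2.010000]
step 3: m = 1.882500, f(m) = 0.148563 > 0 → root in [1.755000, 1.882500]
Midpoint of [1.755000, 1.882500] = 1.818750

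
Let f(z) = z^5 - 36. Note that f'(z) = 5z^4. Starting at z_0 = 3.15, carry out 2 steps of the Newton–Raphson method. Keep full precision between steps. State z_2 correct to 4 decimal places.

2.2337

z_0 = 3.150000: f = 274.136420, f' = 492.280031 → z_1 = 3.150000 - (274.136420)/(492.280031) = 2.593129
z_1 = 2.593129: f = 81.252119, f' = 226.082302 → z_2 = 2.593129 - (81.252119)/(226.082302) = 2.233737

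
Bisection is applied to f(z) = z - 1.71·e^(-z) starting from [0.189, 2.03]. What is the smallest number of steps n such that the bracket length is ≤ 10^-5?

Initial width b − a = 2.03 − 0.189 = 1.841000.
After n steps the width is (b−a)/2^n; need (b−a)/2^n ≤ 10^-5.
So n ≥ log₂(1.841000/10^-5) = log₂(184100.0000) ≈ 17.4901.
Hence n = 18.

18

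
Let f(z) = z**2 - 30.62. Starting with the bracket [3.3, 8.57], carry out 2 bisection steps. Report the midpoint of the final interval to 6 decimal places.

f(3.300000) = -19.730000, f(8.570000) = 42.824900 (opposite signs)
step 1: m = 5.935000, f(m) = 4.604225 > 0 → root in [3.300000, 5.935000]
step 2: m = 4.617500, f(m) = -9.298694 < 0 → root in [4.617500, 5.935000]
Midpoint of [4.617500, 5.935000] = 5.276250

5.276250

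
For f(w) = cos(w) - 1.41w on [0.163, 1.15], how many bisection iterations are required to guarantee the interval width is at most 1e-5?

Initial width b − a = 1.15 − 0.163 = 0.987000.
After n steps the width is (b−a)/2^n; need (b−a)/2^n ≤ 1e-5.
So n ≥ log₂(0.987000/1e-5) = log₂(98700.0000) ≈ 16.5908.
Hence n = 17.

17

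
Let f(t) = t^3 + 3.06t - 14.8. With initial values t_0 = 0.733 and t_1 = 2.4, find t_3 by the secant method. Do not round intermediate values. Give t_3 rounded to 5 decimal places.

2.01508

f(t_0) = -12.163187, f(t_1) = 6.368000
t_2 = 2.400000 - (6.368000)·(2.400000 - 0.733000)/(6.368000 - (-12.163187)) = 1.827157; f(t_2) = -3.108928
t_3 = 1.827157 - (-3.108928)·(1.827157 - 2.400000)/(-3.108928 - (6.368000)) = 2.015080; f(t_3) = -0.451533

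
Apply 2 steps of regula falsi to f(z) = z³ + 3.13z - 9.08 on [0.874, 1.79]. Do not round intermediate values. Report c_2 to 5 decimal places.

False-position update: c = (a·f(b) − b·f(a))/(f(b) − f(a)); replace the endpoint whose sign matches f(c).
f(0.874000) = -5.676752, f(1.790000) = 2.258039
step 1: c = 1.529330, f(c) = -0.716325 < 0 → new bracket [1.529330, 1.790000]
step 2: c = 1.592108, f(c) = -0.061016 < 0 → new bracket [1.592108, 1.790000]

1.59211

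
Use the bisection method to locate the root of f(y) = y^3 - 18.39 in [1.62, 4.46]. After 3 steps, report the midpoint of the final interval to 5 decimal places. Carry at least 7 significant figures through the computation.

2.50750

f(1.620000) = -14.138472, f(4.460000) = 70.326536 (opposite signs)
step 1: m = 3.040000, f(m) = 9.704464 > 0 → root in [1.620000, 3.040000]
step 2: m = 2.330000, f(m) = -5.740663 < 0 → root in [2.330000, 3.040000]
step 3: m = 2.685000, f(m) = 0.966769 > 0 → root in [2.330000, 2.685000]
Midpoint of [2.330000, 2.685000] = 2.507500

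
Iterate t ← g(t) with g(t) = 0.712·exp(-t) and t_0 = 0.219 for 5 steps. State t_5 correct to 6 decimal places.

0.457559

t_1 = g(0.219000) = 0.571965
t_2 = g(0.571965) = 0.401864
t_3 = g(0.401864) = 0.476379
t_4 = g(0.476379) = 0.442172
t_5 = g(0.442172) = 0.457559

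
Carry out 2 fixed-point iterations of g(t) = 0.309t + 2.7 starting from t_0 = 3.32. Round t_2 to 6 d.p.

3.851297

t_1 = g(3.320000) = 3.725880
t_2 = g(3.725880) = 3.851297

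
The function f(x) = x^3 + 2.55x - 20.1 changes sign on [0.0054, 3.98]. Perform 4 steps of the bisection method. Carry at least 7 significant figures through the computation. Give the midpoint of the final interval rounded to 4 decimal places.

2.3653

f(0.005400) = -20.086230, f(3.980000) = 53.093792 (opposite signs)
step 1: m = 1.992700, f(m) = -7.105896 < 0 → root in [1.992700, 3.980000]
step 2: m = 2.986350, f(m) = 14.148317 > 0 → root in [1.992700, 2.986350]
step 3: m = 2.489525, f(m) = 1.677704 > 0 → root in [1.992700, 2.489525]
step 4: m = 2.241112, f(m) = -3.128985 < 0 → root in [2.241112, 2.489525]
Midpoint of [2.241112, 2.489525] = 2.365319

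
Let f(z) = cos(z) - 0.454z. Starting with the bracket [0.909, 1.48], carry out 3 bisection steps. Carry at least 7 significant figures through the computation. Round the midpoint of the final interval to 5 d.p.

f(0.909000) = 0.201849, f(1.480000) = -0.581248 (opposite signs)
step 1: m = 1.194500, f(m) = -0.174825 < 0 → root in [0.909000, 1.194500]
step 2: m = 1.051750, f(m) = 0.018558 > 0 → root in [1.051750, 1.194500]
step 3: m = 1.123125, f(m) = -0.077031 < 0 → root in [1.051750, 1.123125]
Midpoint of [1.051750, 1.123125] = 1.087438

1.08744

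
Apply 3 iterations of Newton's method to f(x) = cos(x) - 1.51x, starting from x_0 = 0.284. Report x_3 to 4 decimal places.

Newton update: x ← x − f(x)/f'(x).
f'(x) = -sin(x) - 1.51
x_0 = 0.284000: f = 0.531102, f' = -1.790198 → x_1 = 0.284000 - (0.531102)/(-1.790198) = 0.580672
x_1 = 0.580672: f = -0.040721, f' = -2.058586 → x_2 = 0.580672 - (-0.040721)/(-2.058586) = 0.560891
x_2 = 0.560891: f = -0.000164, f' = -2.041941 → x_3 = 0.560891 - (-0.000164)/(-2.041941) = 0.560811

0.5608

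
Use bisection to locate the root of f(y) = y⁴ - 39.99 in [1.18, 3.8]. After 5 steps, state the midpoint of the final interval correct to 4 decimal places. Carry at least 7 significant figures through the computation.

2.5309

f(1.180000) = -38.051222, f(3.800000) = 168.523600 (opposite signs)
step 1: m = 2.490000, f(m) = -1.548760 < 0 → root in [2.490000, 3.800000]
step 2: m = 3.145000, f(m) = 57.842376 > 0 → root in [2.490000, 3.145000]
step 3: m = 2.817500, f(m) = 23.026706 > 0 → root in [2.490000, 2.817500]
step 4: m = 2.653750, f(m) = 9.605244 > 0 → root in [2.490000, 2.653750]
step 5: m = 2.571875, f(m) = 3.762153 > 0 → root in [2.490000, 2.571875]
Midpoint of [2.490000, 2.571875] = 2.530937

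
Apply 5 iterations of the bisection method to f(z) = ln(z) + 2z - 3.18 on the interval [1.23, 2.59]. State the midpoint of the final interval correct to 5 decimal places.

1.42125

f(1.230000) = -0.512986, f(2.590000) = 2.951658 (opposite signs)
step 1: m = 1.910000, f(m) = 1.287103 > 0 → root in [1.230000, 1.910000]
step 2: m = 1.570000, f(m) = 0.411076 > 0 → root in [1.230000, 1.570000]
step 3: m = 1.400000, f(m) = -0.043528 < 0 → root in [1.400000, 1.570000]
step 4: m = 1.485000, f(m) = 0.185415 > 0 → root in [1.400000, 1.485000]
step 5: m = 1.442500, f(m) = 0.071378 > 0 → root in [1.400000, 1.442500]
Midpoint of [1.400000, 1.442500] = 1.421250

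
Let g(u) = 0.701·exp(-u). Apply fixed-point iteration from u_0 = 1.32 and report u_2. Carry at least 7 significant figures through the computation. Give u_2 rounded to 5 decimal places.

u_1 = g(1.320000) = 0.187262
u_2 = g(0.187262) = 0.581288

0.58129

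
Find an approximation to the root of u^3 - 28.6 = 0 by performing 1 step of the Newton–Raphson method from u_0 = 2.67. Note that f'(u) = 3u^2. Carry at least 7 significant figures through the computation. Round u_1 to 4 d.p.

3.1173

Newton update: u ← u − f(u)/f'(u).
u_0 = 2.670000: f = -9.565837, f' = 21.386700 → u_1 = 2.670000 - (-9.565837)/(21.386700) = 3.117280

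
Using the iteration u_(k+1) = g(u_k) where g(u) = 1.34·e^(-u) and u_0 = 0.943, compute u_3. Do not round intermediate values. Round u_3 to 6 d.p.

u_1 = g(0.943000) = 0.521873
u_2 = g(0.521873) = 0.795167
u_3 = g(0.795167) = 0.605018

0.605018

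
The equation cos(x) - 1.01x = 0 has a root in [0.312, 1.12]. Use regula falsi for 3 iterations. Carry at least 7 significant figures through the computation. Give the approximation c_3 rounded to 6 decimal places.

0.734513

f(0.312000) = 0.636602, f(1.120000) = -0.695518
step 1: c = 0.698132, f(c) = 0.060931 > 0 → new bracket [0.698132, 1.120000]
step 2: c = 0.732113, f(c) = 0.004330 > 0 → new bracket [0.732113, 1.120000]
step 3: c = 0.734513, f(c) = 0.000300 > 0 → new bracket [0.734513, 1.120000]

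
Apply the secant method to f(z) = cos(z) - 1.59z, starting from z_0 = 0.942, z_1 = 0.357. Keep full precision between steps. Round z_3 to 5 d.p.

f(z_0) = -0.909608, f(z_1) = 0.369319
z_2 = 0.357000 - (0.369319)·(0.357000 - 0.942000)/(0.369319 - (-0.909608)) = 0.525932; f(z_2) = 0.028624
z_3 = 0.525932 - (0.028624)·(0.525932 - 0.357000)/(0.028624 - (0.369319)) = 0.540125; f(z_3) = -0.001155

0.54013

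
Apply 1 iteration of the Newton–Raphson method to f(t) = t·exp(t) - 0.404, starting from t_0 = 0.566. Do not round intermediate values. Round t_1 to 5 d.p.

0.35105

f'(t) = (t + 1)·exp(t)
t_0 = 0.566000: f = 0.592844, f' = 2.758052 → t_1 = 0.566000 - (0.592844)/(2.758052) = 0.351050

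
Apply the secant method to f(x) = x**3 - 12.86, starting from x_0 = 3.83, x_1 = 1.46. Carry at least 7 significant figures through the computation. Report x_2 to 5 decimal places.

1.89532

f(x_0) = 43.321887, f(x_1) = -9.747864
x_2 = 1.460000 - (-9.747864)·(1.460000 - 3.830000)/(-9.747864 - (43.321887)) = 1.895322; f(x_2) = -6.051537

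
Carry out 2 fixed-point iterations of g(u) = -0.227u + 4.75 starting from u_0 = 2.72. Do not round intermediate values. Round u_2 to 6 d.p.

u_1 = g(2.720000) = 4.132560
u_2 = g(4.132560) = 3.811909

3.811909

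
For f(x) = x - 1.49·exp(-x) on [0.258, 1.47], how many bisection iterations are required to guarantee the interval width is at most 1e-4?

14

Initial width b − a = 1.47 − 0.258 = 1.212000.
After n steps the width is (b−a)/2^n; need (b−a)/2^n ≤ 1e-4.
So n ≥ log₂(1.212000/1e-4) = log₂(12120.0000) ≈ 13.5651.
Hence n = 14.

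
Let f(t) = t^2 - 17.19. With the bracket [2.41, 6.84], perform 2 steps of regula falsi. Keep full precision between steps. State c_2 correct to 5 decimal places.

4.01612

f(2.410000) = -11.381900, f(6.840000) = 29.595600
step 1: c = 3.640476, f(c) = -3.936937 < 0 → new bracket [3.640476, 6.840000]
step 2: c = 4.016121, f(c) = -1.060776 < 0 → new bracket [4.016121, 6.840000]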